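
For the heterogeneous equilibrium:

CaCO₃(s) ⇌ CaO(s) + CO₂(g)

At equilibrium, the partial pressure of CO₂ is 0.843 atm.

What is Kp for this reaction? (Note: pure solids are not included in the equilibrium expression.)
K_p = 0.843

Solids (CaCO₃, CaO) have activity 1 and are excluded.
Kp = P(CO₂) = 0.843.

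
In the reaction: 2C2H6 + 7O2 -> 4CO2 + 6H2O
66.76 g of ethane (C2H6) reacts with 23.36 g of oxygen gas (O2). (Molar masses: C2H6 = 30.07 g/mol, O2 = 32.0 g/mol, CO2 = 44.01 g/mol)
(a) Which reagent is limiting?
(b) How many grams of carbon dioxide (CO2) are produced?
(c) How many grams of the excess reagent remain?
(a) O2, (b) 18.36 g, (c) 60.49 g

Moles of C2H6 = 66.76 g ÷ 30.07 g/mol = 2.22015 mol
Moles of O2 = 23.36 g ÷ 32.0 g/mol = 0.73 mol
Moles ÷ coefficient: C2H6: 2.22015/2 = 1.11, O2: 0.73/7 = 0.1043
(a) O2 has the smaller value, so O2 is the limiting reagent.
(b) Moles of CO2 = 0.73 mol O2 × (4/7) = 0.417143 mol; mass = 0.417143 mol × 44.01 g/mol = 18.36 g
(c) C2H6 consumed = 0.73 × (2/7) = 0.208571 mol; remaining = 2.22015 − 0.208571 = 2.01158 mol; mass = 2.01158 mol × 30.07 g/mol = 60.49 g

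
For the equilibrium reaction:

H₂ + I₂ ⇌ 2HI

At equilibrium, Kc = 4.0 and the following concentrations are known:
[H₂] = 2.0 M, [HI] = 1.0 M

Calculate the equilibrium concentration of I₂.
[I₂] = 0.1250 M

Kc = ([HI]^2) / ([H₂] × [I₂]) = 4.0
[I₂]^1 = (product terms)/(Kc · other reactant terms) = 1 / (4.0 · 2) = 0.125
[I₂] = 0.1250 M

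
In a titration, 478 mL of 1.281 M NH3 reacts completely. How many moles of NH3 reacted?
Moles = Molarity × Volume (L)
Moles = 1.281 M × 0.478 L = 0.6123 mol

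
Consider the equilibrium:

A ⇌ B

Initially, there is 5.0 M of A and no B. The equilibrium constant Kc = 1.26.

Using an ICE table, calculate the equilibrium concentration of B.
[B] = 2.788 M

ICE: [A] = 5.0 − x, [B] = x.
Kc = x/(5.0 − x) = 1.26 ⇒ x = 1.26·5.0/(1 + 1.26) = 6.3/2.26 = 2.788.
[B] = x = 2.788 M.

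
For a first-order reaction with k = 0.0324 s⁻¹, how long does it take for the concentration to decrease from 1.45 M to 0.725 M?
21.39 s

From ln[A] = ln[A]₀ - k·t: t = ln([A]₀/[A])/k = ln(1.45/0.725)/0.0324 = ln(2.0000)/0.0324 = 0.6931/0.0324 = 21.39 s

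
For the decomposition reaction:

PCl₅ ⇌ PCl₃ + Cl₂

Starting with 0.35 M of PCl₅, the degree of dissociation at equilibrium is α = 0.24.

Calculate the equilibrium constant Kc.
K_c = 0.0265

x = α·[A]₀ = 0.24 × 0.35 = 0.084 M dissociated.
At eq: [PCl₅] = 0.35 − 0.084 = 0.266 M; [PCl₃] = [Cl₂] = x = 0.084 M.
Kc = [PCl₃][Cl₂]/[PCl₅] = (0.084)²/0.266 = 0.02653.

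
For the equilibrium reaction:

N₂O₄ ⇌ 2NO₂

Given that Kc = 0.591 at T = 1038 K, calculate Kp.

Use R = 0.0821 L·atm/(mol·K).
K_p = 50.3649

Δn = (moles gaseous products) − (moles gaseous reactants) = 1
T = 1038 K; RT = 0.0821 × 1038 = 85.2198
Kp = Kc·(RT)^Δn = 0.591 × (85.2198)^1 = 0.591 × 85.2198 = 50.3649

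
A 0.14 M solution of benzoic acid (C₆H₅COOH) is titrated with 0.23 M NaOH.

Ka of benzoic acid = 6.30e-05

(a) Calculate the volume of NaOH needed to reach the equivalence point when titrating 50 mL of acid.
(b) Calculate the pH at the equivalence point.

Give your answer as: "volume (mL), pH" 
V = 30.4 mL, pH = 8.57

(a) At equivalence: moles acid = moles base.
moles acid = 0.14 × 0.05 = 0.007 mol; V_NaOH = 0.007/0.23 = 0.03043 L = 30.4 mL.
(b) At equivalence, all acid → conjugate base A⁻ at [A⁻] = 0.007/0.08043 = 0.08703 M.
Kb = Kw/Ka = 1.0e-14/6.30e-05 = 1.587e-10; [OH⁻] = √(Kb·[A⁻]) = 3.717e-06; pOH = 5.43; pH = 14 − pOH = 8.57.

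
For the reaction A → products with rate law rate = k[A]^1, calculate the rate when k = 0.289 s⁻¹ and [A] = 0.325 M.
0.09392 M/s

rate = k·[A]^1 = 0.289·(0.325)^1 = 0.289·0.325 = 0.09392 M/s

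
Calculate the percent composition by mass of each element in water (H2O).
H: 11.19%, O: 88.79%

Molar mass of H2O = 18.02 g/mol
% H = (2 × 1.008) / 18.02 × 100% = 2.016 / 18.02 × 100% = 11.19%
% O = (1 × 16.0) / 18.02 × 100% = 16 / 18.02 × 100% = 88.79%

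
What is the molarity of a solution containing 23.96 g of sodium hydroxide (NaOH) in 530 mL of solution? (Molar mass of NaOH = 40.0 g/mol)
Moles of NaOH = 23.96 g ÷ 40.0 g/mol = 0.599 mol
Volume = 530 mL = 0.53 L
Molarity = 0.599 mol ÷ 0.53 L = 1.13 M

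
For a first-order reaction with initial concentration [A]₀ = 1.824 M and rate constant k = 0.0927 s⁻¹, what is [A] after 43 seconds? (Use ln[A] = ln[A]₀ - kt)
0.0339 M

ln[A] = ln[A]₀ - k·t = ln(1.824) - (0.0927)·(43) = 0.6010 - 3.9861 = -3.3851
[A] = e^(-3.3851) = 0.0339 M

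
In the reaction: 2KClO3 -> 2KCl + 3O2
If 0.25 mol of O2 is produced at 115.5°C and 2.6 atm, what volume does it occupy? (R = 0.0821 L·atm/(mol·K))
T = 115.5°C + 273.15 = 388.65 K
V = nRT/P = (0.25 × 0.0821 × 388.65) / 2.6
V = 3.07 L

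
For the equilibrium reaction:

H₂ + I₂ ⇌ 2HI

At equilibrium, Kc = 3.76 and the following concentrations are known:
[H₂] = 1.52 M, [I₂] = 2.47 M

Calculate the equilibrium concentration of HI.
[HI] = 3.7572 M

Kc = ([HI]^2) / ([H₂] × [I₂]) = 3.76
[HI]^2 = Kc · (reactant terms)/(other product terms) = 3.76 · 3.7544 / 1 = 14.117
[HI] = (14.117)^(1/2) = 3.7572 M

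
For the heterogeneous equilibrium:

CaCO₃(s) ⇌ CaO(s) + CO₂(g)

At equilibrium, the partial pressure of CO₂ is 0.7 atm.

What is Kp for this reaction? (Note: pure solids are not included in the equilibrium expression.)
K_p = 0.7

Solids (CaCO₃, CaO) have activity 1 and are excluded.
Kp = P(CO₂) = 0.7.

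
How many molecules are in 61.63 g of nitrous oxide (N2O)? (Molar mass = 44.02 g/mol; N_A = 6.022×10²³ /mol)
Moles = 61.63 g ÷ 44.02 g/mol = 1.40005 mol
Molecules = 1.40005 mol × 6.022×10²³ /mol = 8.431e+23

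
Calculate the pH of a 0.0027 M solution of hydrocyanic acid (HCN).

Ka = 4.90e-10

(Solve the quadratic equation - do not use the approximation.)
pH = 5.94

x² + Ka×x - Ka×C = 0. Using quadratic formula: [H⁺] = 1.1500e-06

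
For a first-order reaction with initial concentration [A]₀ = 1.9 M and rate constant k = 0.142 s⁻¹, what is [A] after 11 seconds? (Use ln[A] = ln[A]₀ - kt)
0.3985 M

ln[A] = ln[A]₀ - k·t = ln(1.9) - (0.142)·(11) = 0.6419 - 1.5620 = -0.9201
[A] = e^(-0.9201) = 0.3985 M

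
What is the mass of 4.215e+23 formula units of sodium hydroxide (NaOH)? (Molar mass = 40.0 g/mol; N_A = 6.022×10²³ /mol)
Moles = 4.215e+23 ÷ 6.022×10²³ = 0.699934 mol
Mass = 0.699934 mol × 40.0 g/mol = 28 g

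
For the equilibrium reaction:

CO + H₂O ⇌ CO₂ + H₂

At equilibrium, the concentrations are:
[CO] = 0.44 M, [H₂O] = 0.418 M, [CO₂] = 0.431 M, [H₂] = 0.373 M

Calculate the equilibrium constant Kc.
K_c = 0.8741

Kc = ([CO₂] × [H₂]) / ([CO] × [H₂O])
   = ((0.431)·(0.373)) / ((0.44)·(0.418))
   = 0.16076 / 0.18392 = 0.8741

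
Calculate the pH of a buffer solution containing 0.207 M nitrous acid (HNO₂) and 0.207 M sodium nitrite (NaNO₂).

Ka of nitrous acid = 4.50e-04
pH = 3.35

pKa = -log(4.50e-04) = 3.35. pH = pKa + log([A⁻]/[HA]) = 3.35 + log(0.207/0.207)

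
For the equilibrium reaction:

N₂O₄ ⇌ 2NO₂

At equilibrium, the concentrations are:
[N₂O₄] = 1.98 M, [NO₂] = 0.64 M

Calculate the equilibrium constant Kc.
K_c = 0.2069

Kc = ([NO₂]^2) / ([N₂O₄])
   = ((0.64)^2) / ((1.98))
   = 0.4096 / 1.98 = 0.2069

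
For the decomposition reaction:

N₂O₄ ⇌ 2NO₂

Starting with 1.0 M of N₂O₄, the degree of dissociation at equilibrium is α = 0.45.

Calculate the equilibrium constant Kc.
K_c = 1.4727

x = α·[A]₀ = 0.45 × 1.0 = 0.45 M dissociated.
At eq: [N₂O₄] = 1.0 − 0.45 = 0.55 M; [NO₂] = 2x = 0.9 M.
Kc = [NO₂]²/[N₂O₄] = (0.9)²/0.55 = 1.473.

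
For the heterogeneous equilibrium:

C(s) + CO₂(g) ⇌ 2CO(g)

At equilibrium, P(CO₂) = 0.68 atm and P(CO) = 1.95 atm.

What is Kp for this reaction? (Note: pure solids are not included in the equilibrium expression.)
K_p = 5.592

Solid C is excluded.
Kp = P(CO)²/P(CO₂) = (1.95)²/0.68 = 3.802/0.68 = 5.592.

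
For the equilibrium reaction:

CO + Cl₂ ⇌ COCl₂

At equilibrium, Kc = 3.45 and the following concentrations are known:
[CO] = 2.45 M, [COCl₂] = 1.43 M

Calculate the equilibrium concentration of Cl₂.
[Cl₂] = 0.1692 M

Kc = ([COCl₂]) / ([CO] × [Cl₂]) = 3.45
[Cl₂]^1 = (product terms)/(Kc · other reactant terms) = 1.43 / (3.45 · 2.45) = 0.16918
[Cl₂] = 0.1692 M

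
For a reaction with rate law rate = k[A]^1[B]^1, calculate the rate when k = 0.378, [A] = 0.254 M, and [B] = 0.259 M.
0.02487 M/s

rate = k·[A]^1·[B]^1 = 0.378·(0.254)^1·(0.259)^1 = 0.378·0.254·0.259 = 0.02487 M/s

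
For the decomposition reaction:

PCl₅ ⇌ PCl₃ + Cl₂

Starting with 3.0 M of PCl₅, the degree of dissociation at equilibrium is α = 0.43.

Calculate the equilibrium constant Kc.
K_c = 0.9732

x = α·[A]₀ = 0.43 × 3.0 = 1.29 M dissociated.
At eq: [PCl₅] = 3.0 − 1.29 = 1.71 M; [PCl₃] = [Cl₂] = x = 1.29 M.
Kc = [PCl₃][Cl₂]/[PCl₅] = (1.29)²/1.71 = 0.9732.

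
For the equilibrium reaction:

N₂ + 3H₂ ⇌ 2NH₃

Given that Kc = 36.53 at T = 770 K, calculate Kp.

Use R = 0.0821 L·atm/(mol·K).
K_p = 0.0091

Δn = (moles gaseous products) − (moles gaseous reactants) = -2
T = 770 K; RT = 0.0821 × 770 = 63.217
Kp = Kc·(RT)^Δn = 36.53 × (63.217)^-2 = 36.53 × 0.000250226 = 0.0091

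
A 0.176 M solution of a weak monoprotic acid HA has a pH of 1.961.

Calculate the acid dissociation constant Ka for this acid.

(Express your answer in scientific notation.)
K_a = 7.25e-04

[H⁺] = 10^(−pH) = 10^(−1.961) = 1.094e-02 M. For HA ⇌ H⁺ + A⁻, Ka = x²/(C − x) = (1.094e-02)²/(0.176 − 1.094e-02) = 7.25e-04.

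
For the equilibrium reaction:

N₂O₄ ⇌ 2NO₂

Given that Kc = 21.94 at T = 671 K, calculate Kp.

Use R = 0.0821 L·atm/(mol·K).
K_p = 1.21e+03

Δn = (moles gaseous products) − (moles gaseous reactants) = 1
T = 671 K; RT = 0.0821 × 671 = 55.0891
Kp = Kc·(RT)^Δn = 21.94 × (55.0891)^1 = 21.94 × 55.0891 = 1.21e+03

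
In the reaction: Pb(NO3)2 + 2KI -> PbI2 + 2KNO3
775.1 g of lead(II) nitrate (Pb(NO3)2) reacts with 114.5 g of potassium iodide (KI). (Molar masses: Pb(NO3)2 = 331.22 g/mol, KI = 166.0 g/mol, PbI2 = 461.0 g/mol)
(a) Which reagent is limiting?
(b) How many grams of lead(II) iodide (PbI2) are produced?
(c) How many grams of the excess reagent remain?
(a) KI, (b) 159 g, (c) 660.9 g

Moles of Pb(NO3)2 = 775.1 g ÷ 331.22 g/mol = 2.34014 mol
Moles of KI = 114.5 g ÷ 166.0 g/mol = 0.689759 mol
Moles ÷ coefficient: Pb(NO3)2: 2.34014/1 = 2.34, KI: 0.689759/2 = 0.3449
(a) KI has the smaller value, so KI is the limiting reagent.
(b) Moles of PbI2 = 0.689759 mol KI × (1/2) = 0.34488 mol; mass = 0.34488 mol × 461.0 g/mol = 159 g
(c) Pb(NO3)2 consumed = 0.689759 × (1/2) = 0.34488 mol; remaining = 2.34014 − 0.34488 = 1.99526 mol; mass = 1.99526 mol × 331.22 g/mol = 660.9 g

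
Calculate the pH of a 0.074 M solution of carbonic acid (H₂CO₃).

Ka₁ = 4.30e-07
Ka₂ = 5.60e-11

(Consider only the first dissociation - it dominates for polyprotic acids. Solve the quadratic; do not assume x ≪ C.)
pH = 3.75

x² + Ka₁·x − Ka₁·C = 0 with Ka₁ = 4.30e-07, C = 0.074.
x = (−Ka₁ + √(Ka₁² + 4·Ka₁·C))/2 = 1.7817e-04 M, so pH = 3.75.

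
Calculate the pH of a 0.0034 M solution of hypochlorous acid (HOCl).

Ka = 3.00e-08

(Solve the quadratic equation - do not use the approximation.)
pH = 5.00

x² + Ka×x - Ka×C = 0. Using quadratic formula: [H⁺] = 1.0085e-05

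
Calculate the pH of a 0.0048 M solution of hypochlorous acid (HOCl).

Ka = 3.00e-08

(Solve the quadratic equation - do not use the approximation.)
pH = 4.92

x² + Ka×x - Ka×C = 0. Using quadratic formula: [H⁺] = 1.1985e-05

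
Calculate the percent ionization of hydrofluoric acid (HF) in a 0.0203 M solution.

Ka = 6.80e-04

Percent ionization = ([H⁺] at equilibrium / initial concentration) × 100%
Percent ionization = 16.7%

Let x = [H⁺]. Ka = x²/(C - x) ⇒ x² + (6.80e-04)x - (6.80e-04)(0.0203) = 0. x = 3.3909e-03. Percent = (3.3909e-03/0.0203) × 100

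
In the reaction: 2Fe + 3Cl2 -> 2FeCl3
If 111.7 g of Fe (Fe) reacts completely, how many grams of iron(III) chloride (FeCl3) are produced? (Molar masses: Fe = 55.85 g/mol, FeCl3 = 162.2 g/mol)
Moles of Fe = 111.7 g ÷ 55.85 g/mol = 2 mol
Mole ratio: 2 mol FeCl3 / 2 mol Fe
Moles of FeCl3 = 2 × (2/2) = 2 mol
Mass of FeCl3 = 2 mol × 162.2 g/mol = 324.4 g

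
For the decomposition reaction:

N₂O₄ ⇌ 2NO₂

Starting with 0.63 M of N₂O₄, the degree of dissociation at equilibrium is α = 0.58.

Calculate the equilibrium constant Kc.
K_c = 2.0184

x = α·[A]₀ = 0.58 × 0.63 = 0.3654 M dissociated.
At eq: [N₂O₄] = 0.63 − 0.3654 = 0.2646 M; [NO₂] = 2x = 0.7308 M.
Kc = [NO₂]²/[N₂O₄] = (0.7308)²/0.2646 = 2.018.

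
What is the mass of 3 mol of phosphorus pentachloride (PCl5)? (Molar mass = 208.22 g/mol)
Mass = 3 mol × 208.22 g/mol = 624.7 g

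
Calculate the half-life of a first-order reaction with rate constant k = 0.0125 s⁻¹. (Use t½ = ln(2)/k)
55.45 s

t½ = ln(2)/k = 0.6931/0.0125 = 55.45 s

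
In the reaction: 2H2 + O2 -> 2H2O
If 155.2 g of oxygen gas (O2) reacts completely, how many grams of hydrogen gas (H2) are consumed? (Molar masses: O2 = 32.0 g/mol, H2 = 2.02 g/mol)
Moles of O2 = 155.2 g ÷ 32.0 g/mol = 4.85 mol
Mole ratio: 2 mol H2 / 1 mol O2
Moles of H2 = 4.85 × (2/1) = 9.7 mol
Mass of H2 = 9.7 mol × 2.02 g/mol = 19.59 g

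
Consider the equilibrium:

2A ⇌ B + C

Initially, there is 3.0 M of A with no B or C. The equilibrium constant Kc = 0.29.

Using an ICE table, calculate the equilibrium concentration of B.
[B] = 0.778 M

ICE: [A] = 3.0 − 2x, [B] = [C] = x.
Kc = x²/(3.0 − 2x)² = 0.29 ⇒ √Kc = x/(3.0 − 2x).
x = √0.29·3.0/(1 + 2√0.29) = 0.53852·3.0/2.077 = 0.77782.
[B] = x = 0.778 M.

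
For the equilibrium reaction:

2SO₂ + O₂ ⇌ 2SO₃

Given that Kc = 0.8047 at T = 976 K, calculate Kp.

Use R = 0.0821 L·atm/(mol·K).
K_p = 0.0100

Δn = (moles gaseous products) − (moles gaseous reactants) = -1
T = 976 K; RT = 0.0821 × 976 = 80.1296
Kp = Kc·(RT)^Δn = 0.8047 × (80.1296)^-1 = 0.8047 × 0.0124798 = 0.0100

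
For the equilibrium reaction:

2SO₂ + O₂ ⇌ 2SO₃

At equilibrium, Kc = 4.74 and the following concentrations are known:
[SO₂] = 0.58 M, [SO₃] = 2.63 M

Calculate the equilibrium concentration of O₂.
[O₂] = 4.3379 M

Kc = ([SO₃]^2) / ([SO₂]^2 × [O₂]) = 4.74
[O₂]^1 = (product terms)/(Kc · other reactant terms) = 6.9169 / (4.74 · 0.3364) = 4.3379
[O₂] = 4.3379 M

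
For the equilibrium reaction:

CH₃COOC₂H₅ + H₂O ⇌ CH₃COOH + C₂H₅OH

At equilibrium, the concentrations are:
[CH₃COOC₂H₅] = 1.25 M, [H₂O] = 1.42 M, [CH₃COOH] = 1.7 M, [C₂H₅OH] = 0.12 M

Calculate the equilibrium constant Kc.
K_c = 0.1149

Kc = ([CH₃COOH] × [C₂H₅OH]) / ([CH₃COOC₂H₅] × [H₂O])
   = ((1.7)·(0.12)) / ((1.25)·(1.42))
   = 0.204 / 1.775 = 0.1149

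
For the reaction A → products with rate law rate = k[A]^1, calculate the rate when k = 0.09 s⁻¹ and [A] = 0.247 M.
0.02223 M/s

rate = k·[A]^1 = 0.09·(0.247)^1 = 0.09·0.247 = 0.02223 M/s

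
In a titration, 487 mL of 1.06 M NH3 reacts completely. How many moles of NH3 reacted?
Moles = Molarity × Volume (L)
Moles = 1.06 M × 0.487 L = 0.5162 mol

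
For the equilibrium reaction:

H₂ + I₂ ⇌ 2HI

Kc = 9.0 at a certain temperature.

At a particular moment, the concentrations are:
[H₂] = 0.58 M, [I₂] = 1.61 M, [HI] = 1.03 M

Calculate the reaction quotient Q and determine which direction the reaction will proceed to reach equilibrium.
Q = 1.136, Q < K, reaction proceeds forward (toward products)

Q = ([HI]^2) / ([H₂] × [I₂])
  = ((1.03)^2) / ((0.58)·(1.61)) = 1.0609/0.9338 = 1.136
Since Q = 1.136 < Kc = 9.0, the reaction proceeds forward (toward products) to reach equilibrium.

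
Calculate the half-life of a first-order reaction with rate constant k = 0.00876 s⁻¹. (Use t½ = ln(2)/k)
79.13 s

t½ = ln(2)/k = 0.6931/0.00876 = 79.13 s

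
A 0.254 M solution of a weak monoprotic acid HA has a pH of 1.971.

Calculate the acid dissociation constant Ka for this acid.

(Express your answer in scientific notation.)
K_a = 4.70e-04

[H⁺] = 10^(−pH) = 10^(−1.971) = 1.069e-02 M. For HA ⇌ H⁺ + A⁻, Ka = x²/(C − x) = (1.069e-02)²/(0.254 − 1.069e-02) = 4.70e-04.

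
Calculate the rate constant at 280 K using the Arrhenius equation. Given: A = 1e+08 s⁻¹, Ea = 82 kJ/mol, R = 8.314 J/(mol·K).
5.04e-08 s⁻¹

k = A·exp(-Ea/(R·T)) = 1e+08·exp(-82000/(8.314·280)) = 1e+08·exp(-35.2246) = 1e+08·5.0369e-16 = 5.04e-08 s⁻¹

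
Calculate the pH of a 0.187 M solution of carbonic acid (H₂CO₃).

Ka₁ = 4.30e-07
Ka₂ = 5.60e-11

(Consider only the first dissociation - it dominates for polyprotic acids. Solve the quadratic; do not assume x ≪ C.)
pH = 3.55

x² + Ka₁·x − Ka₁·C = 0 with Ka₁ = 4.30e-07, C = 0.187.
x = (−Ka₁ + √(Ka₁² + 4·Ka₁·C))/2 = 2.8335e-04 M, so pH = 3.55.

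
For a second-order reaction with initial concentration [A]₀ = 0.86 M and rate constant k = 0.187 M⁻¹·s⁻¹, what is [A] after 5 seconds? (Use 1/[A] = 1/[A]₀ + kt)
0.4767 M

1/[A] = 1/[A]₀ + k·t = 1/0.86 + (0.187)·(5) = 1.1628 + 0.9350 = 2.0978
[A] = 1/2.0978 = 0.4767 M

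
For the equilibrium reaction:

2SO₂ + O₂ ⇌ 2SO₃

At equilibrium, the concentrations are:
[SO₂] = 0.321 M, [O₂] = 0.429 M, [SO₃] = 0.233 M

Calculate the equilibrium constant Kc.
K_c = 1.2281

Kc = ([SO₃]^2) / ([SO₂]^2 × [O₂])
   = ((0.233)^2) / ((0.321)^2·(0.429))
   = 0.054289 / 0.044205 = 1.2281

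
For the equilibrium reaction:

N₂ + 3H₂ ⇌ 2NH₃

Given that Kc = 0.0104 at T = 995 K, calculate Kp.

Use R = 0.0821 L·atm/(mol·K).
K_p = 1.56e-06

Δn = (moles gaseous products) − (moles gaseous reactants) = -2
T = 995 K; RT = 0.0821 × 995 = 81.6895
Kp = Kc·(RT)^Δn = 0.0104 × (81.6895)^-2 = 0.0104 × 0.000149854 = 1.56e-06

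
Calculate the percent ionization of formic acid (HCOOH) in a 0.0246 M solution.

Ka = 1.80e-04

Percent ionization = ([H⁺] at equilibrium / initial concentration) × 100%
Percent ionization = 8.2%

Let x = [H⁺]. Ka = x²/(C - x) ⇒ x² + (1.80e-04)x - (1.80e-04)(0.0246) = 0. x = 2.0162e-03. Percent = (2.0162e-03/0.0246) × 100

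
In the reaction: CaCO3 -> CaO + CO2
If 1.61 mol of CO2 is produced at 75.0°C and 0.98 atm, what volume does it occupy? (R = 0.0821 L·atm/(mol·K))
T = 75.0°C + 273.15 = 348.15 K
V = nRT/P = (1.61 × 0.0821 × 348.15) / 0.98
V = 46.96 L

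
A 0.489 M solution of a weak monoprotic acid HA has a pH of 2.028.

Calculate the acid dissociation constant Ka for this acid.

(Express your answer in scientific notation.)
K_a = 1.83e-04

[H⁺] = 10^(−pH) = 10^(−2.028) = 9.376e-03 M. For HA ⇌ H⁺ + A⁻, Ka = x²/(C − x) = (9.376e-03)²/(0.489 − 9.376e-03) = 1.83e-04.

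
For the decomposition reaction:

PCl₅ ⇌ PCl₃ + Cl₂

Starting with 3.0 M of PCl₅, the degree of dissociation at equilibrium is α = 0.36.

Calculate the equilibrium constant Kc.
K_c = 0.6075

x = α·[A]₀ = 0.36 × 3.0 = 1.08 M dissociated.
At eq: [PCl₅] = 3.0 − 1.08 = 1.92 M; [PCl₃] = [Cl₂] = x = 1.08 M.
Kc = [PCl₃][Cl₂]/[PCl₅] = (1.08)²/1.92 = 0.6075.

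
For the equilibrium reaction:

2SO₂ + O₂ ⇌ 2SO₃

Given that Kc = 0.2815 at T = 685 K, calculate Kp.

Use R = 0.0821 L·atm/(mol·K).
K_p = 0.0050

Δn = (moles gaseous products) − (moles gaseous reactants) = -1
T = 685 K; RT = 0.0821 × 685 = 56.2385
Kp = Kc·(RT)^Δn = 0.2815 × (56.2385)^-1 = 0.2815 × 0.0177814 = 0.0050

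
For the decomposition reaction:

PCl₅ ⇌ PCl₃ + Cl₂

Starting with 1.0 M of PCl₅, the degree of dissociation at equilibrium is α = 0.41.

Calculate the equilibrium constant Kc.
K_c = 0.2849

x = α·[A]₀ = 0.41 × 1.0 = 0.41 M dissociated.
At eq: [PCl₅] = 1.0 − 0.41 = 0.59 M; [PCl₃] = [Cl₂] = x = 0.41 M.
Kc = [PCl₃][Cl₂]/[PCl₅] = (0.41)²/0.59 = 0.2849.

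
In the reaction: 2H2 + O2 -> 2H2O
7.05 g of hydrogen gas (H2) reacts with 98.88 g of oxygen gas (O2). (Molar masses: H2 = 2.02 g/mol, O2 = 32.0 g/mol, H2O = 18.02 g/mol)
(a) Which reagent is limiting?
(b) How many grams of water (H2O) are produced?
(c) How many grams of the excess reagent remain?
(a) H2, (b) 62.89 g, (c) 43.04 g

Moles of H2 = 7.05 g ÷ 2.02 g/mol = 3.4901 mol
Moles of O2 = 98.88 g ÷ 32.0 g/mol = 3.09 mol
Moles ÷ coefficient: H2: 3.4901/2 = 1.745, O2: 3.09/1 = 3.09
(a) H2 has the smaller value, so H2 is the limiting reagent.
(b) Moles of H2O = 3.4901 mol H2 × (2/2) = 3.4901 mol; mass = 3.4901 mol × 18.02 g/mol = 62.89 g
(c) O2 consumed = 3.4901 × (1/2) = 1.74505 mol; remaining = 3.09 − 1.74505 = 1.34495 mol; mass = 1.34495 mol × 32.0 g/mol = 43.04 g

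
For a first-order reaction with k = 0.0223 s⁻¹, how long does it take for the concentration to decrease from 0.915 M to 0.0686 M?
116.17 s

From ln[A] = ln[A]₀ - k·t: t = ln([A]₀/[A])/k = ln(0.915/0.0686)/0.0223 = ln(13.3382)/0.0223 = 2.5906/0.0223 = 116.17 s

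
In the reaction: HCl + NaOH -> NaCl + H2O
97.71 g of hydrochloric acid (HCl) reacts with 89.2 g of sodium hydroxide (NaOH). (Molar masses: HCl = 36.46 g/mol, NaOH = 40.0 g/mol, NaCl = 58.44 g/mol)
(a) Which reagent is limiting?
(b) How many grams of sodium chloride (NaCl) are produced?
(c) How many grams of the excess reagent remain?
(a) NaOH, (b) 130.3 g, (c) 16.4 g

Moles of HCl = 97.71 g ÷ 36.46 g/mol = 2.67992 mol
Moles of NaOH = 89.2 g ÷ 40.0 g/mol = 2.23 mol
Moles ÷ coefficient: HCl: 2.67992/1 = 2.68, NaOH: 2.23/1 = 2.23
(a) NaOH has the smaller value, so NaOH is the limiting reagent.
(b) Moles of NaCl = 2.23 mol NaOH × (1/1) = 2.23 mol; mass = 2.23 mol × 58.44 g/mol = 130.3 g
(c) HCl consumed = 2.23 × (1/1) = 2.23 mol; remaining = 2.67992 − 2.23 = 0.449923 mol; mass = 0.449923 mol × 36.46 g/mol = 16.4 g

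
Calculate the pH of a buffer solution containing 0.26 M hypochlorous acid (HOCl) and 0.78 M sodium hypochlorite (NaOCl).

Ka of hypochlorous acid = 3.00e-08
pH = 8.00

pKa = -log(3.00e-08) = 7.52. pH = pKa + log([A⁻]/[HA]) = 7.52 + log(0.78/0.26)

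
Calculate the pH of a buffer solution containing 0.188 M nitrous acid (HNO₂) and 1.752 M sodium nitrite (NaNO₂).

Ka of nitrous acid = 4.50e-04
pH = 4.32

pKa = -log(4.50e-04) = 3.35. pH = pKa + log([A⁻]/[HA]) = 3.35 + log(1.752/0.188)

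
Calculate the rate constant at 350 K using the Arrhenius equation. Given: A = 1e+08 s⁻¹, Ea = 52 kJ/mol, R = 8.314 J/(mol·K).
1.73e+00 s⁻¹

k = A·exp(-Ea/(R·T)) = 1e+08·exp(-52000/(8.314·350)) = 1e+08·exp(-17.8700) = 1e+08·1.7344e-08 = 1.73e+00 s⁻¹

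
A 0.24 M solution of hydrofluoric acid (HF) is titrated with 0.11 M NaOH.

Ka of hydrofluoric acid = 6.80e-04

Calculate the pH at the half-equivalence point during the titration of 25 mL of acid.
pH = pKa = 3.17

At the half-equivalence point, [HA] = [A⁻], so by Henderson–Hasselbalch pH = pKa + log(1) = pKa.
pKa = −log(6.80e-04) = 3.17.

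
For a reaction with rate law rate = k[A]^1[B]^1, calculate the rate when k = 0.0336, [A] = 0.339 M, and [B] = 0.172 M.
0.001959 M/s

rate = k·[A]^1·[B]^1 = 0.0336·(0.339)^1·(0.172)^1 = 0.0336·0.339·0.172 = 0.001959 M/s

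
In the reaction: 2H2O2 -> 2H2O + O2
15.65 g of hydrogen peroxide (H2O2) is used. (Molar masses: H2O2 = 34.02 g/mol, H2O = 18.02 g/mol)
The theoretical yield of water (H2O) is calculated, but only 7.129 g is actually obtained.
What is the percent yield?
Moles of H2O2 = 15.65 g ÷ 34.02 g/mol = 0.460024 mol
Mole ratio: 2 mol H2O / 2 mol H2O2
Moles of H2O = 0.460024 × (2/2) = 0.460024 mol
Theoretical yield = 0.460024 mol × 18.02 g/mol = 8.2896 g
Actual yield = 7.129 g
Percent yield = (7.129 / 8.2896) × 100% = 86.0%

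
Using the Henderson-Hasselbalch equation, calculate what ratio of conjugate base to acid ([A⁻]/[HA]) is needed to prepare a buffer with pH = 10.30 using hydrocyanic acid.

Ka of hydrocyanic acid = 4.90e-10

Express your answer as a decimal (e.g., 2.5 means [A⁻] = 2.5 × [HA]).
[A⁻]/[HA] = 9.777

pKa = −log(4.90e-10) = 9.3098. pH = pKa + log([A⁻]/[HA]). 10.30 = 9.3098 + log(ratio). log(ratio) = 10.30 − 9.3098 = 0.9902. ratio = 10^(0.9902) = 9.777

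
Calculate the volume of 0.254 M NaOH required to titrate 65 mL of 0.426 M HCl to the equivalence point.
V_{base} = 109.0 mL

At equivalence: moles acid = moles base.
moles HCl = 0.426 M × 0.065 L = 0.02769 mol
V_NaOH = 0.02769 mol ÷ 0.254 M = 0.109 L = 109.0 mL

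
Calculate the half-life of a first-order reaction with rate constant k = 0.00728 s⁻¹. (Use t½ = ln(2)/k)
95.21 s

t½ = ln(2)/k = 0.6931/0.00728 = 95.21 s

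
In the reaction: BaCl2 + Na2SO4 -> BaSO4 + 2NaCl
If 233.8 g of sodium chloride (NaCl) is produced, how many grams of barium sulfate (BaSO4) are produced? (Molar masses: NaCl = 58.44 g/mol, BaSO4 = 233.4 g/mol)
Moles of NaCl = 233.8 g ÷ 58.44 g/mol = 4.00068 mol
Mole ratio: 1 mol BaSO4 / 2 mol NaCl
Moles of BaSO4 = 4.00068 × (1/2) = 2.00034 mol
Mass of BaSO4 = 2.00034 mol × 233.4 g/mol = 466.9 g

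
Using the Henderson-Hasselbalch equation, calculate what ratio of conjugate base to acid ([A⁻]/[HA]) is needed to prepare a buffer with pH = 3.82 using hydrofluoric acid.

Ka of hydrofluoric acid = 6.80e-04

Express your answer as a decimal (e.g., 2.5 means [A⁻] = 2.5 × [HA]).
[A⁻]/[HA] = 4.493

pKa = −log(6.80e-04) = 3.1675. pH = pKa + log([A⁻]/[HA]). 3.82 = 3.1675 + log(ratio). log(ratio) = 3.82 − 3.1675 = 0.6525. ratio = 10^(0.6525) = 4.493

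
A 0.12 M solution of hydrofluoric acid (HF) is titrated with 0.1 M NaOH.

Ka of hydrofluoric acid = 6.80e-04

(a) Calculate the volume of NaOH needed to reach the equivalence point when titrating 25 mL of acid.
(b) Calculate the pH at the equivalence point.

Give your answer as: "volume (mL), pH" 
V = 30.0 mL, pH = 7.95

(a) At equivalence: moles acid = moles base.
moles acid = 0.12 × 0.025 = 0.003 mol; V_NaOH = 0.003/0.1 = 0.03 L = 30.0 mL.
(b) At equivalence, all acid → conjugate base A⁻ at [A⁻] = 0.003/0.055 = 0.05455 M.
Kb = Kw/Ka = 1.0e-14/6.80e-04 = 1.471e-11; [OH⁻] = √(Kb·[A⁻]) = 8.956e-07; pOH = 6.05; pH = 14 − pOH = 7.95.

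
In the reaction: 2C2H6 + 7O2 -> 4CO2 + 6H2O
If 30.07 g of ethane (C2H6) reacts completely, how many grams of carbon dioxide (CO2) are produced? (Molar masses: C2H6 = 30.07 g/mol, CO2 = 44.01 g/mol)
Moles of C2H6 = 30.07 g ÷ 30.07 g/mol = 1 mol
Mole ratio: 4 mol CO2 / 2 mol C2H6
Moles of CO2 = 1 × (4/2) = 2 mol
Mass of CO2 = 2 mol × 44.01 g/mol = 88.02 g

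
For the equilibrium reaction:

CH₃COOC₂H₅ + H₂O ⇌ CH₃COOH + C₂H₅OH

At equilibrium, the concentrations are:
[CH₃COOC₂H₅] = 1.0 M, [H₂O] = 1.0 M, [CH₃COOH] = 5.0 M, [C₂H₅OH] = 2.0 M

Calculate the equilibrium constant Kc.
K_c = 10.0000

Kc = ([CH₃COOH] × [C₂H₅OH]) / ([CH₃COOC₂H₅] × [H₂O])
   = ((5.0)·(2.0)) / ((1.0)·(1.0))
   = 10 / 1 = 10.0000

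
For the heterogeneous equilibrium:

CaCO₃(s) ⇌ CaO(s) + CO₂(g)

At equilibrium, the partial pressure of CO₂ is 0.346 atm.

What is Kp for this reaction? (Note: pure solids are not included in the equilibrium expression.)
K_p = 0.346

Solids (CaCO₃, CaO) have activity 1 and are excluded.
Kp = P(CO₂) = 0.346.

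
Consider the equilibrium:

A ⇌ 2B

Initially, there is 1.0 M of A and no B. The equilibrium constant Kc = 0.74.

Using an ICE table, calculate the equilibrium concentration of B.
[B] = 0.695 M

ICE: [A] = 1.0 − x, [B] = 2x.
Kc = (2x)²/(1.0 − x) = 0.74 ⇒ 4x² + 0.74x − 0.74 = 0.
x = (−0.74 + √(0.74² + 4·4·0.74))/(2·4) = (−0.74 + √12.388)/8 = 0.34745.
[B] = 2x = 0.695 M.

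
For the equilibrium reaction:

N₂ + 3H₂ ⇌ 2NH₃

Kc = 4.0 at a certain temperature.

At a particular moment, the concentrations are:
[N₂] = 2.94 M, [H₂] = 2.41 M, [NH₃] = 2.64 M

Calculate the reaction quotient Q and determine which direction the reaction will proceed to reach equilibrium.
Q = 0.169, Q < K, reaction proceeds forward (toward products)

Q = ([NH₃]^2) / ([N₂] × [H₂]^3)
  = ((2.64)^2) / ((2.94)·(2.41)^3) = 6.9696/41.153 = 0.1694
Since Q = 0.1694 < Kc = 4.0, the reaction proceeds forward (toward products) to reach equilibrium.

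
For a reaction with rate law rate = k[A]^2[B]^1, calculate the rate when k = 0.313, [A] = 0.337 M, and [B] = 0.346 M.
0.0123 M/s

rate = k·[A]^2·[B]^1 = 0.313·(0.337)^2·(0.346)^1 = 0.313·0.113569·0.346 = 0.0123 M/s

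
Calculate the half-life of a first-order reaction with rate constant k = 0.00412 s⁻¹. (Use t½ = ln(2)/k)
168.24 s

t½ = ln(2)/k = 0.6931/0.00412 = 168.24 s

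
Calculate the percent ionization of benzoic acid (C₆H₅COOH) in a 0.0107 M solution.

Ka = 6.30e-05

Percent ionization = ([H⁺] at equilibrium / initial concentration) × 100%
Percent ionization = 7.38%

Let x = [H⁺]. Ka = x²/(C - x) ⇒ x² + (6.30e-05)x - (6.30e-05)(0.0107) = 0. x = 7.9014e-04. Percent = (7.9014e-04/0.0107) × 100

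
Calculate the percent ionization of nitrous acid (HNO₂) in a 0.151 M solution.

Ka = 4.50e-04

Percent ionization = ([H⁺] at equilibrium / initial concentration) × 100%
Percent ionization = 5.31%

Let x = [H⁺]. Ka = x²/(C - x) ⇒ x² + (4.50e-04)x - (4.50e-04)(0.151) = 0. x = 8.0212e-03. Percent = (8.0212e-03/0.151) × 100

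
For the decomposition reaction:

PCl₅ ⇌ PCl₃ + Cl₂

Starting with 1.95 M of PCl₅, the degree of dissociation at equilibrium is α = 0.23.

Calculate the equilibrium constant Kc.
K_c = 0.1340

x = α·[A]₀ = 0.23 × 1.95 = 0.4485 M dissociated.
At eq: [PCl₅] = 1.95 − 0.4485 = 1.502 M; [PCl₃] = [Cl₂] = x = 0.4485 M.
Kc = [PCl₃][Cl₂]/[PCl₅] = (0.4485)²/1.502 = 0.134.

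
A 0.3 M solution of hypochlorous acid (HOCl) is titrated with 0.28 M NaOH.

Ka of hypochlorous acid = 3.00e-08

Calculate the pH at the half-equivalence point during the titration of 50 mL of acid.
pH = pKa = 7.52

At the half-equivalence point, [HA] = [A⁻], so by Henderson–Hasselbalch pH = pKa + log(1) = pKa.
pKa = −log(3.00e-08) = 7.52.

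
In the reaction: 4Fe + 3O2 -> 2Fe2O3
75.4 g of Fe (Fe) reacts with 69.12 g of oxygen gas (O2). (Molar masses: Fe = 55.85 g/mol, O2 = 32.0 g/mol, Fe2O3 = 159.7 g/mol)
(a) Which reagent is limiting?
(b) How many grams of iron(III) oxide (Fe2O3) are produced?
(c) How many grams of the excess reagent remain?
(a) Fe, (b) 107.8 g, (c) 36.72 g

Moles of Fe = 75.4 g ÷ 55.85 g/mol = 1.35004 mol
Moles of O2 = 69.12 g ÷ 32.0 g/mol = 2.16 mol
Moles ÷ coefficient: Fe: 1.35004/4 = 0.3375, O2: 2.16/3 = 0.72
(a) Fe has the smaller value, so Fe is the limiting reagent.
(b) Moles of Fe2O3 = 1.35004 mol Fe × (2/4) = 0.675022 mol; mass = 0.675022 mol × 159.7 g/mol = 107.8 g
(c) O2 consumed = 1.35004 × (3/4) = 1.01253 mol; remaining = 2.16 − 1.01253 = 1.14747 mol; mass = 1.14747 mol × 32.0 g/mol = 36.72 g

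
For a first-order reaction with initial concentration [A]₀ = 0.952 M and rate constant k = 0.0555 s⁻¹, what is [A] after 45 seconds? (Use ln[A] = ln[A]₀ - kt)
0.0783 M

ln[A] = ln[A]₀ - k·t = ln(0.952) - (0.0555)·(45) = -0.0492 - 2.4975 = -2.5467
[A] = e^(-2.5467) = 0.0783 M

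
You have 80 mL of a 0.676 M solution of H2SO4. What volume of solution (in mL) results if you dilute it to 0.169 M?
Using M₁V₁ = M₂V₂:
0.676 × 80 = 0.169 × V₂
V₂ = (0.676 × 80) / 0.169 = 320 mL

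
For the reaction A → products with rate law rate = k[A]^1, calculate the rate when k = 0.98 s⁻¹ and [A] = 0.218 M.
0.2136 M/s

rate = k·[A]^1 = 0.98·(0.218)^1 = 0.98·0.218 = 0.2136 M/s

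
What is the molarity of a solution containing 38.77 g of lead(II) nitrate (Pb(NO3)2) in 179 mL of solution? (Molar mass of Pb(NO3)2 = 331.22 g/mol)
Moles of Pb(NO3)2 = 38.77 g ÷ 331.22 g/mol = 0.117052 mol
Volume = 179 mL = 0.179 L
Molarity = 0.117052 mol ÷ 0.179 L = 0.6539 M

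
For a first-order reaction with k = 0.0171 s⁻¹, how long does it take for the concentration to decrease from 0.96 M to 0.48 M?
40.53 s

From ln[A] = ln[A]₀ - k·t: t = ln([A]₀/[A])/k = ln(0.96/0.48)/0.0171 = ln(2.0000)/0.0171 = 0.6931/0.0171 = 40.53 s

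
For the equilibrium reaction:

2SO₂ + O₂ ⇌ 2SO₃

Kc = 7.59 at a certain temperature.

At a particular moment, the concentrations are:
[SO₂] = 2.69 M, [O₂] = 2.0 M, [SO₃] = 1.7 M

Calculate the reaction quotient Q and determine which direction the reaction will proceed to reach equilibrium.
Q = 0.200, Q < K, reaction proceeds forward (toward products)

Q = ([SO₃]^2) / ([SO₂]^2 × [O₂])
  = ((1.7)^2) / ((2.69)^2·(2.0)) = 2.89/14.472 = 0.1997
Since Q = 0.1997 < Kc = 7.59, the reaction proceeds forward (toward products) to reach equilibrium.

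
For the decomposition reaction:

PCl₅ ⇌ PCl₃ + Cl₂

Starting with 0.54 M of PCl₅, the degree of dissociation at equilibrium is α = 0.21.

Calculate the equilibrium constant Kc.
K_c = 0.0301

x = α·[A]₀ = 0.21 × 0.54 = 0.1134 M dissociated.
At eq: [PCl₅] = 0.54 − 0.1134 = 0.4266 M; [PCl₃] = [Cl₂] = x = 0.1134 M.
Kc = [PCl₃][Cl₂]/[PCl₅] = (0.1134)²/0.4266 = 0.03014.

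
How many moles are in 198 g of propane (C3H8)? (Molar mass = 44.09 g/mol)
Moles = 198 g ÷ 44.09 g/mol = 4.491 mol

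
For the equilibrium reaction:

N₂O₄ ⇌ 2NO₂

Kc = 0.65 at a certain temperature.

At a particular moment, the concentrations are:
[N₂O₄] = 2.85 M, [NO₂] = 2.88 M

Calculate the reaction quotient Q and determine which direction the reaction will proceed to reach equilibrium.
Q = 2.910, Q > K, reaction proceeds reverse (toward reactants)

Q = ([NO₂]^2) / ([N₂O₄])
  = ((2.88)^2) / ((2.85)) = 8.2944/2.85 = 2.91
Since Q = 2.91 > Kc = 0.65, the reaction proceeds reverse (toward reactants) to reach equilibrium.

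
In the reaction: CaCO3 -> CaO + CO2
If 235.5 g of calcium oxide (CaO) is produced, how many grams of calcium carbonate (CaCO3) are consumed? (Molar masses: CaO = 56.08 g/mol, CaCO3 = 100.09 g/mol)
Moles of CaO = 235.5 g ÷ 56.08 g/mol = 4.19936 mol
Mole ratio: 1 mol CaCO3 / 1 mol CaO
Moles of CaCO3 = 4.19936 × (1/1) = 4.19936 mol
Mass of CaCO3 = 4.19936 mol × 100.09 g/mol = 420.3 g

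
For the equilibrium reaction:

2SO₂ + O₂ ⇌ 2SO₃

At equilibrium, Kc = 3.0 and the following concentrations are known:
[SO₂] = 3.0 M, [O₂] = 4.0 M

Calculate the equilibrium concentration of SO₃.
[SO₃] = 10.3923 M

Kc = ([SO₃]^2) / ([SO₂]^2 × [O₂]) = 3.0
[SO₃]^2 = Kc · (reactant terms)/(other product terms) = 3.0 · 36 / 1 = 108
[SO₃] = (108)^(1/2) = 10.3923 M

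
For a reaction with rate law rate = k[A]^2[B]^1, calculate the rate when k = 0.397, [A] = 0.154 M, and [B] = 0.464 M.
0.004369 M/s

rate = k·[A]^2·[B]^1 = 0.397·(0.154)^2·(0.464)^1 = 0.397·0.023716·0.464 = 0.004369 M/s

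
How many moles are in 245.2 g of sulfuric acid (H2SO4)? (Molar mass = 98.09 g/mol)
Moles = 245.2 g ÷ 98.09 g/mol = 2.5 mol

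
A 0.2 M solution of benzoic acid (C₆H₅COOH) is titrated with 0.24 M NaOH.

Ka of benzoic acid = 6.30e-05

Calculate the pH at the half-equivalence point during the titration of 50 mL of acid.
pH = pKa = 4.20

At the half-equivalence point, [HA] = [A⁻], so by Henderson–Hasselbalch pH = pKa + log(1) = pKa.
pKa = −log(6.30e-05) = 4.20.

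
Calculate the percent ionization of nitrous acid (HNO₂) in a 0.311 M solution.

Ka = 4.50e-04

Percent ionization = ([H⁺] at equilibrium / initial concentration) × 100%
Percent ionization = 3.73%

Let x = [H⁺]. Ka = x²/(C - x) ⇒ x² + (4.50e-04)x - (4.50e-04)(0.311) = 0. x = 1.1607e-02. Percent = (1.1607e-02/0.311) × 100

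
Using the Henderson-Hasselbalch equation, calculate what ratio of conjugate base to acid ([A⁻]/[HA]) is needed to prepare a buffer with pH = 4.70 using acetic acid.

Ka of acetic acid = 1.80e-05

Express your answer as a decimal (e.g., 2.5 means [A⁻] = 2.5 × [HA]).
[A⁻]/[HA] = 0.902

pKa = −log(1.80e-05) = 4.7447. pH = pKa + log([A⁻]/[HA]). 4.70 = 4.7447 + log(ratio). log(ratio) = 4.70 − 4.7447 = -0.0447. ratio = 10^(-0.0447) = 0.902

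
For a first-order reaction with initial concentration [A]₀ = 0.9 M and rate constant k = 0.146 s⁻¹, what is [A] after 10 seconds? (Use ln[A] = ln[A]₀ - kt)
0.2090 M

ln[A] = ln[A]₀ - k·t = ln(0.9) - (0.146)·(10) = -0.1054 - 1.4600 = -1.5654
[A] = e^(-1.5654) = 0.2090 M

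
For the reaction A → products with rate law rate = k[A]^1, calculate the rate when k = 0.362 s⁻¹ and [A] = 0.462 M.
0.1672 M/s

rate = k·[A]^1 = 0.362·(0.462)^1 = 0.362·0.462 = 0.1672 M/s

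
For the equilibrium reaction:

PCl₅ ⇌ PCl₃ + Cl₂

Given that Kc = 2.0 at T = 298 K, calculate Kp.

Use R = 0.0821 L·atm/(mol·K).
K_p = 48.9316

Δn = (moles gaseous products) − (moles gaseous reactants) = 1
T = 298 K; RT = 0.0821 × 298 = 24.4658
Kp = Kc·(RT)^Δn = 2.0 × (24.4658)^1 = 2.0 × 24.4658 = 48.9316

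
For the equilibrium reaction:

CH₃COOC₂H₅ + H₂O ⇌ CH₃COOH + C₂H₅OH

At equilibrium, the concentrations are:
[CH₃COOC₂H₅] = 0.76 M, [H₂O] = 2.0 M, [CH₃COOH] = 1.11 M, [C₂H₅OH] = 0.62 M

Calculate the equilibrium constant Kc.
K_c = 0.4528

Kc = ([CH₃COOH] × [C₂H₅OH]) / ([CH₃COOC₂H₅] × [H₂O])
   = ((1.11)·(0.62)) / ((0.76)·(2.0))
   = 0.6882 / 1.52 = 0.4528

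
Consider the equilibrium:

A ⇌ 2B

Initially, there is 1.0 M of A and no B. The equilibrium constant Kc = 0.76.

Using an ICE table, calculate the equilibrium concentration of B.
[B] = 0.702 M

ICE: [A] = 1.0 − x, [B] = 2x.
Kc = (2x)²/(1.0 − x) = 0.76 ⇒ 4x² + 0.76x − 0.76 = 0.
x = (−0.76 + √(0.76² + 4·4·0.76))/(2·4) = (−0.76 + √12.738)/8 = 0.35112.
[B] = 2x = 0.702 M.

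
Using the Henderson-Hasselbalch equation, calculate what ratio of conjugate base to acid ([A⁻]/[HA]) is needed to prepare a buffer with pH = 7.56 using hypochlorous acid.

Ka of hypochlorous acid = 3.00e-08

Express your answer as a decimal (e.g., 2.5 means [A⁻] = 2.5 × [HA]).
[A⁻]/[HA] = 1.089

pKa = −log(3.00e-08) = 7.5229. pH = pKa + log([A⁻]/[HA]). 7.56 = 7.5229 + log(ratio). log(ratio) = 7.56 − 7.5229 = 0.0371. ratio = 10^(0.0371) = 1.089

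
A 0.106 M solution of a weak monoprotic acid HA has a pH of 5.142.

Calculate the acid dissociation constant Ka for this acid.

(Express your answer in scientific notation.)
K_a = 4.91e-10

[H⁺] = 10^(−pH) = 10^(−5.142) = 7.211e-06 M. For HA ⇌ H⁺ + A⁻, Ka = x²/(C − x) = (7.211e-06)²/(0.106 − 7.211e-06) = 4.91e-10.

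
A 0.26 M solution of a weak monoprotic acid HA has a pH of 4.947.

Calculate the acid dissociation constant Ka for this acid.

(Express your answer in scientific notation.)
K_a = 4.91e-10

[H⁺] = 10^(−pH) = 10^(−4.947) = 1.130e-05 M. For HA ⇌ H⁺ + A⁻, Ka = x²/(C − x) = (1.130e-05)²/(0.26 − 1.130e-05) = 4.91e-10.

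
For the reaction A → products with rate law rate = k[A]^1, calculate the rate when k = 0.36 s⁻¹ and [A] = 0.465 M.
0.1674 M/s

rate = k·[A]^1 = 0.36·(0.465)^1 = 0.36·0.465 = 0.1674 M/s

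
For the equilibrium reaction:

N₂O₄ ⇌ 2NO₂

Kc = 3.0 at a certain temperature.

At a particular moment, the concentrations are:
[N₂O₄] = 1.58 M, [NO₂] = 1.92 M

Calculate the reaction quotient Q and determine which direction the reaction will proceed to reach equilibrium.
Q = 2.333, Q < K, reaction proceeds forward (toward products)

Q = ([NO₂]^2) / ([N₂O₄])
  = ((1.92)^2) / ((1.58)) = 3.6864/1.58 = 2.333
Since Q = 2.333 < Kc = 3.0, the reaction proceeds forward (toward products) to reach equilibrium.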